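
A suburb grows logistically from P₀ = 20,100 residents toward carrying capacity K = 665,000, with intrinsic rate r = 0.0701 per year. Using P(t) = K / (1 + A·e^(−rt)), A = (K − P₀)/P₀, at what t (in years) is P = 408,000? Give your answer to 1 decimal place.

A = (665000 − 20100)/20100 = 32.08458
408000 = 665000/(1 + 32.08458·e^(−0.0701t)) → 1 + 32.08458·e^(−0.0701t) = 1.6299
e^(−0.0701t) = 0.019633 → t = ln(50.93583)/0.0701 = 3.93057/0.0701

t ≈ 56.1 years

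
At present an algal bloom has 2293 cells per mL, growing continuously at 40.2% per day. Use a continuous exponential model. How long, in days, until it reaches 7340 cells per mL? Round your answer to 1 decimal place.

t ≈ 2.9 days

7340 = 2293 · e^(0.402·t)
t = ln(7340/2293) / 0.402 = ln(3.20105) / 0.402 = 1.16348 / 0.402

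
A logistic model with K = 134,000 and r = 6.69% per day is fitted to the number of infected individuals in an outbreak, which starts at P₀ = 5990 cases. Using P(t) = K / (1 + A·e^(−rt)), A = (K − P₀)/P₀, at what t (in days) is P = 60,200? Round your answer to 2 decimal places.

t ≈ 42.73 days

A = (134000 − 5990)/5990 = 21.37062
60200 = 134000/(1 + 21.37062·e^(−0.0669t)) → 1 + 21.37062·e^(−0.0669t) = 2.22591
e^(−0.0669t) = 0.057364 → t = ln(17.4324)/0.0669 = 2.85833/0.0669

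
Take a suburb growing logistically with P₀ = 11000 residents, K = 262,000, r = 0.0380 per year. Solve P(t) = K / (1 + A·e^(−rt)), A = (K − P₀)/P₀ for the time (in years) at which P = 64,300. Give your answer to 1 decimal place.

A = (262000 − 11000)/11000 = 22.81818
64300 = 262000/(1 + 22.81818·e^(−0.038t)) → 1 + 22.81818·e^(−0.038t) = 4.07465
e^(−0.038t) = 0.134746 → t = ln(7.42139)/0.038 = 2.00437/0.038

t ≈ 52.7 years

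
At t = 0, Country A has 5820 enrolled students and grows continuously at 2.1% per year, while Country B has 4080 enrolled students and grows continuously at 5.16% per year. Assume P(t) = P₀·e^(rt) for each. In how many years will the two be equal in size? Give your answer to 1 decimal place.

5820·e^(0.021t) = 4080·e^(0.0516t)
5820/4080 = e^((0.0516 − 0.021)t) → ln(1.42647) = 0.0306·t
t = 0.3552 / 0.0306

t ≈ 11.6 years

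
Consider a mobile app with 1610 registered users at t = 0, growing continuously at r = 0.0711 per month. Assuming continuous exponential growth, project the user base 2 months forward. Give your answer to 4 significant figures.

P(2) = 1610 · e^(0.0711·2) = 1610 · e^(0.1422)
= 1610 · 1.15281 ≈ 1856.02

≈ 1,856 registered users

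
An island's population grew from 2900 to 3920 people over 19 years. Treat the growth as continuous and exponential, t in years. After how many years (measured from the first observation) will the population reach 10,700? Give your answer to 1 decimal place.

t ≈ 82.3 years

r = ln(3920/2900) / 19 ≈ 0.015862 per year
t = ln(10700/2900) / r = 1.30553 / 0.015862 ≈ 82.305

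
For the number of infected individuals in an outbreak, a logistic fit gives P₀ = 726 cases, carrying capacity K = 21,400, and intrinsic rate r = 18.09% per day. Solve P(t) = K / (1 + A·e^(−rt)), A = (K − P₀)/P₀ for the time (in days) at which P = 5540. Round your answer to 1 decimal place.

A = (21400 − 726)/726 = 28.47658
5540 = 21400/(1 + 28.47658·e^(−0.1809t)) → 1 + 28.47658·e^(−0.1809t) = 3.86282
e^(−0.1809t) = 0.100532 → t = ln(9.94705)/0.1809 = 2.29728/0.1809

t ≈ 12.7 days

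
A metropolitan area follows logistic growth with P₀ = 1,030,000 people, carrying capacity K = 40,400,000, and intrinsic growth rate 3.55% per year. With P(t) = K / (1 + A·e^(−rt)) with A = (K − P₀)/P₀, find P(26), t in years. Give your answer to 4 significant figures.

A = (40400000 − 1030000)/1030000 = 38.2233
P(26) = 40400000 / (1 + 38.2233·e^(−0.0355·26)) = 40400000 / (1 + 38.2233·0.397325)
= 40400000 / 16.18708 ≈ 2495817.1

≈ 2,496,000 people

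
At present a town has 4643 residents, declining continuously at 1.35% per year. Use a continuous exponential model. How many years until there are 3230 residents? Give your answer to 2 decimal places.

3230 = 4643 · e^(-0.0135·t)
t = ln(3230/4643) / -0.0135 = ln(0.69567) / -0.0135 = -0.36288 / -0.0135

t ≈ 26.88 years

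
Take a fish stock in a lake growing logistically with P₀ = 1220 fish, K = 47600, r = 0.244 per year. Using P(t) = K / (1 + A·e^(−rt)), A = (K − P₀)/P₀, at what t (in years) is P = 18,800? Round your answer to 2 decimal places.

A = (47600 − 1220)/1220 = 38.01639
18800 = 47600/(1 + 38.01639·e^(−0.244t)) → 1 + 38.01639·e^(−0.244t) = 2.53191
e^(−0.244t) = 0.040296 → t = ln(24.81626)/0.244 = 3.2115/0.244

t ≈ 13.16 years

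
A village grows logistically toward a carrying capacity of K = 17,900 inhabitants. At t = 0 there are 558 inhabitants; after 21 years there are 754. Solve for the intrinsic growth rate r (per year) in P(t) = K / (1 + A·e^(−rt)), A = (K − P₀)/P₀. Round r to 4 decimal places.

A = (17900 − 558)/558 = 31.07885
754 = 17900/(1 + 31.07885·e^(−r·21)) → e^(−21r) = (23.74005 − 1)/31.07885 = 0.731689
r = −ln(0.731689)/21 = 0.3124/21

r ≈ 0.0149 per year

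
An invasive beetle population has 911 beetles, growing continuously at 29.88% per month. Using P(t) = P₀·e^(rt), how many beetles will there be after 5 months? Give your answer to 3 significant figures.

P(5) = 911 · e^(0.2988·5) = 911 · e^(1.494)
= 911 · 4.45488 ≈ 4058.4

≈ 4,060 beetles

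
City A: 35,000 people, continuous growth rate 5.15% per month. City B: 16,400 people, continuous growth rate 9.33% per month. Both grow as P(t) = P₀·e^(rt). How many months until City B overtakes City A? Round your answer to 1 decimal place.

35000·e^(0.0515t) = 16400·e^(0.0933t)
35000/16400 = e^((0.0933 − 0.0515)t) → ln(2.13415) = 0.0418·t
t = 0.75807 / 0.0418

t ≈ 18.1 months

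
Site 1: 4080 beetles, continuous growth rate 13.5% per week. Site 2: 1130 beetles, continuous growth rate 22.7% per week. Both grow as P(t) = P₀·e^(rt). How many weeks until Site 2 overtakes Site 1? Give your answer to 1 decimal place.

4080·e^(0.135t) = 1130·e^(0.227t)
4080/1130 = e^((0.227 − 0.135)t) → ln(3.61062) = 0.092·t
t = 1.28388 / 0.092

t ≈ 14.0 weeks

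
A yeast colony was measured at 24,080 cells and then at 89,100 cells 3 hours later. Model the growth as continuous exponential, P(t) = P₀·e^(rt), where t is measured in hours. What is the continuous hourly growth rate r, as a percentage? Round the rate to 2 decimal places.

89100 = 24080 · e^(r·3)
e^(3r) = 89100/24080 = 3.70017
r = ln(3.70017) / 3 = 1.30838 / 3

r ≈ 43.61% per hour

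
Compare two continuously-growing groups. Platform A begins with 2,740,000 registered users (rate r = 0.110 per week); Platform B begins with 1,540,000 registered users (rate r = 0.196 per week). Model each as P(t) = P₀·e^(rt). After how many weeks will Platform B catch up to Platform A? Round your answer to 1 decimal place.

t ≈ 6.7 weeks

2740000·e^(0.11t) = 1540000·e^(0.196t)
2740000/1540000 = e^((0.196 − 0.11)t) → ln(1.77922) = 0.086·t
t = 0.57618 / 0.086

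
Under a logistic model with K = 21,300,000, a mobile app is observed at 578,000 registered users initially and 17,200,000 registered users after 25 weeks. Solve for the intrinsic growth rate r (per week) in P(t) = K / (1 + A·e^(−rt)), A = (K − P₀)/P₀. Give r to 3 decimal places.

r ≈ 0.201 per week

A = (21300000 − 578000)/578000 = 35.85121
17200000 = 21300000/(1 + 35.85121·e^(−r·25)) → e^(−25r) = (1.23837 − 1)/35.85121 = 0.006649
r = −ln(0.006649)/25 = 5.0133/25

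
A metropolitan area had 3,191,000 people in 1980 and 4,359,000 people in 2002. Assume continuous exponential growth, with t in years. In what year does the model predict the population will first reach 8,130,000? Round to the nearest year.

r = ln(4359000/3191000) / 22 = 0.31191/22 ≈ 0.014178 per year
t = ln(8130000/3191000) / r = 0.93523/0.014178 ≈ 65.96 years after 1980

year 2046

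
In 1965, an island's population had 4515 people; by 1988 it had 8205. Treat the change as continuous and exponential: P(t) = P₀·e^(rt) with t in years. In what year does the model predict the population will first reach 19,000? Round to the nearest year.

year 2020

r = ln(8205/4515) / 23 = 0.59734/23 ≈ 0.025971 per year
t = ln(19000/4515) / r = 1.43703/0.025971 ≈ 55.33 years after 1965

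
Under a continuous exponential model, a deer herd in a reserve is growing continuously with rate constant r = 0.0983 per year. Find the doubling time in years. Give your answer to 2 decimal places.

doubling time = ln(2) / |r| = 0.69315 / 0.0983

doubling time ≈ 7.05 years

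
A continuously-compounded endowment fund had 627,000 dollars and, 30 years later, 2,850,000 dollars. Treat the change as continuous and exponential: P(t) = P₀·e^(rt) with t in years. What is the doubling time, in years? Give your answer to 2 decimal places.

doubling time ≈ 13.73 years

r = ln(2850000/627000) / 30 = ln(4.54545) / 30 ≈ 0.050471 per year
doubling time = ln 2 / |r| = 0.69315 / 0.050471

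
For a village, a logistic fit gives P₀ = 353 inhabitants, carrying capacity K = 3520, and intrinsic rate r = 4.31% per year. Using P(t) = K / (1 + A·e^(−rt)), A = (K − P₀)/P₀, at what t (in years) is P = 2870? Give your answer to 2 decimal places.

A = (3520 − 353)/353 = 8.97167
2870 = 3520/(1 + 8.97167·e^(−0.0431t)) → 1 + 8.97167·e^(−0.0431t) = 1.22648
e^(−0.0431t) = 0.025244 → t = ln(39.61338)/0.0431 = 3.67917/0.0431

t ≈ 85.36 years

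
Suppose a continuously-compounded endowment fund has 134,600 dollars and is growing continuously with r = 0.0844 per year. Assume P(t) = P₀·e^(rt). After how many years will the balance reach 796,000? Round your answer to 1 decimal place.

t ≈ 21.1 years

796000 = 134600 · e^(0.0844·t)
t = ln(796000/134600) / 0.0844 = ln(5.91382) / 0.0844 = 1.77729 / 0.0844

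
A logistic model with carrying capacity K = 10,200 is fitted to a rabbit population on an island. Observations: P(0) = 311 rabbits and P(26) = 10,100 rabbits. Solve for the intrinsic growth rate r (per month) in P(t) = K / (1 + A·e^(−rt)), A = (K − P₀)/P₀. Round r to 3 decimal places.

r ≈ 0.311 per month

A = (10200 − 311)/311 = 31.79743
10100 = 10200/(1 + 31.79743·e^(−r·26)) → e^(−26r) = (1.0099 − 1)/31.79743 = 0.000311
r = −ln(0.000311)/26 = 8.07451/26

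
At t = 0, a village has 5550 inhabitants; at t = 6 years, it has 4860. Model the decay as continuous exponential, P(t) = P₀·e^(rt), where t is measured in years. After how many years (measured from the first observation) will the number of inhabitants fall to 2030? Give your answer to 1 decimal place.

r = ln(4860/5550) / 6 ≈ -0.022127 per year
t = ln(2030/5550) / r = -1.00576 / -0.022127 ≈ 45.455

t ≈ 45.5 years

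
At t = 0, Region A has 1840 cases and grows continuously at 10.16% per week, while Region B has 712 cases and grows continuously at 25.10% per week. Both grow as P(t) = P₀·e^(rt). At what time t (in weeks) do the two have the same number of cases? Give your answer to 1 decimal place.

1840·e^(0.1016t) = 712·e^(0.251t)
1840/712 = e^((0.251 − 0.1016)t) → ln(2.58427) = 0.1494·t
t = 0.94944 / 0.1494

t ≈ 6.4 weeks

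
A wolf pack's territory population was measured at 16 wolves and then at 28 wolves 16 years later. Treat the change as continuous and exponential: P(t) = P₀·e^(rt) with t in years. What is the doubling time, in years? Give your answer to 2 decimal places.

doubling time ≈ 19.82 years

r = ln(28/16) / 16 = ln(1.75) / 16 ≈ 0.034976 per year
doubling time = ln 2 / |r| = 0.69315 / 0.034976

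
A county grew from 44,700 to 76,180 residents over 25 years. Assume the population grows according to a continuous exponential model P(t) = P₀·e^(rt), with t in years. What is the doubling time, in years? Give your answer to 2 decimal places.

r = ln(76180/44700) / 25 = ln(1.70425) / 25 ≈ 0.021325 per year
doubling time = ln 2 / |r| = 0.69315 / 0.021325

doubling time ≈ 32.50 years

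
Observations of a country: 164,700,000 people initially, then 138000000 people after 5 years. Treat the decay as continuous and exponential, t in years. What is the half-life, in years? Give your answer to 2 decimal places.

r = ln(138000000/164700000) / 5 = ln(0.83789) / 5 ≈ -0.035374 per year
half-life = ln 2 / |r| = 0.69315 / 0.035374

half-life ≈ 19.59 years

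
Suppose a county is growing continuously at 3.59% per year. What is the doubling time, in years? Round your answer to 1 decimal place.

doubling time ≈ 19.3 years

doubling time = ln(2) / |r| = 0.69315 / 0.0359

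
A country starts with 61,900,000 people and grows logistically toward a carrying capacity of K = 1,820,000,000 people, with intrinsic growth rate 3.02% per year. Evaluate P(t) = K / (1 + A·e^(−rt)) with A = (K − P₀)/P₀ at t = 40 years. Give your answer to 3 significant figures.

A = (1820000000 − 61900000)/61900000 = 28.40226
P(40) = 1820000000 / (1 + 28.40226·e^(−0.0302·40)) = 1820000000 / (1 + 28.40226·0.298794)
= 1820000000 / 9.48643 ≈ 191852932

≈ 192,000,000 people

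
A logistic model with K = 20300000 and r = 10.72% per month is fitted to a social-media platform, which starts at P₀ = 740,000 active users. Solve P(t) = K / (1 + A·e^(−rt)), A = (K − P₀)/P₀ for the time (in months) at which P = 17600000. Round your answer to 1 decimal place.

t ≈ 48.0 months

A = (20300000 − 740000)/740000 = 26.43243
17600000 = 20300000/(1 + 26.43243·e^(−0.1072t)) → 1 + 26.43243·e^(−0.1072t) = 1.15341
e^(−0.1072t) = 0.005804 → t = ln(172.3003)/0.1072 = 5.14924/0.1072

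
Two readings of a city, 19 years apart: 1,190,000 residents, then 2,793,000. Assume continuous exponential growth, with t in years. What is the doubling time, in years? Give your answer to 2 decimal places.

r = ln(2793000/1190000) / 19 = ln(2.34706) / 19 ≈ 0.044903 per year
doubling time = ln 2 / |r| = 0.69315 / 0.044903

doubling time ≈ 15.44 years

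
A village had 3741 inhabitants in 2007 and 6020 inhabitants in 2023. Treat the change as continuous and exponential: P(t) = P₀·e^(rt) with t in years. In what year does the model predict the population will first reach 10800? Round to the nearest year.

year 2043

r = ln(6020/3741) / 16 = 0.47573/16 ≈ 0.029733 per year
t = ln(10800/3741) / r = 1.06019/0.029733 ≈ 35.66 years after 2007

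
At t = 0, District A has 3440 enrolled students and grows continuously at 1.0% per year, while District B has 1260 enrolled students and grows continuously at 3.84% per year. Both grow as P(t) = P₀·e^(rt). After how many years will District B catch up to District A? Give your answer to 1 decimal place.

t ≈ 35.4 years

3440·e^(0.01t) = 1260·e^(0.0384t)
3440/1260 = e^((0.0384 − 0.01)t) → ln(2.73016) = 0.0284·t
t = 1.00436 / 0.0284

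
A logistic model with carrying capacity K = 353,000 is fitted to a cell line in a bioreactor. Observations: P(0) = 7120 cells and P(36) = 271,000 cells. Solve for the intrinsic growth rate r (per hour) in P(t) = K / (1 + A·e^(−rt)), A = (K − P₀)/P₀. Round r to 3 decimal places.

r ≈ 0.141 per hour

A = (353000 − 7120)/7120 = 48.57865
271000 = 353000/(1 + 48.57865·e^(−r·36)) → e^(−36r) = (1.30258 − 1)/48.57865 = 0.006229
r = −ln(0.006229)/36 = 5.07858/36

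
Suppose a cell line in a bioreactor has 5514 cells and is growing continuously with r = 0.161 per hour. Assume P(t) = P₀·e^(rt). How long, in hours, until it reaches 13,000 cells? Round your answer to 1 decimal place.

t ≈ 5.3 hours

13000 = 5514 · e^(0.161·t)
t = ln(13000/5514) / 0.161 = ln(2.35764) / 0.161 = 0.85766 / 0.161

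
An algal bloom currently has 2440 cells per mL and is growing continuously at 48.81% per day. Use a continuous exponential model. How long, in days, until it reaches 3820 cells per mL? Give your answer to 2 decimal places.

t ≈ 0.92 days

3820 = 2440 · e^(0.4881·t)
t = ln(3820/2440) / 0.4881 = ln(1.56557) / 0.4881 = 0.44825 / 0.4881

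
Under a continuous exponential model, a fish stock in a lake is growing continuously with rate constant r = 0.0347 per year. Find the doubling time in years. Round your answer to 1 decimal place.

doubling time = ln(2) / |r| = 0.69315 / 0.0347

doubling time ≈ 20.0 years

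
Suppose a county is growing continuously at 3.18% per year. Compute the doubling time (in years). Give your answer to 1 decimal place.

doubling time = ln(2) / |r| = 0.69315 / 0.0318

doubling time ≈ 21.8 years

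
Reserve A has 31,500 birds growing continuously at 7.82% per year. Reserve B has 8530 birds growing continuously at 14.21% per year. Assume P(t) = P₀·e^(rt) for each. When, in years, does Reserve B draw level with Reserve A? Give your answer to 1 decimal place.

t ≈ 20.4 years

31500·e^(0.0782t) = 8530·e^(0.1421t)
31500/8530 = e^((0.1421 − 0.0782)t) → ln(3.69285) = 0.0639·t
t = 1.3064 / 0.0639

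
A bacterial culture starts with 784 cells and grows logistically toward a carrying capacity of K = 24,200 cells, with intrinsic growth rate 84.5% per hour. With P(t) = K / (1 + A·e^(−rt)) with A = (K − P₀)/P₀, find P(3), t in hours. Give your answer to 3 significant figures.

A = (24200 − 784)/784 = 29.86735
P(3) = 24200 / (1 + 29.86735·e^(−0.845·3)) = 24200 / (1 + 29.86735·0.079262)
= 24200 / 3.36734 ≈ 7186.69

≈ 7,190 cells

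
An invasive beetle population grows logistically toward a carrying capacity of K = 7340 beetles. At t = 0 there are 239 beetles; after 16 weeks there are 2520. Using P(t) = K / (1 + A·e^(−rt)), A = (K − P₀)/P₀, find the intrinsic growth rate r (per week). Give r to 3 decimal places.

r ≈ 0.171 per week

A = (7340 − 239)/239 = 29.7113
2520 = 7340/(1 + 29.7113·e^(−r·16)) → e^(−16r) = (2.9127 − 1)/29.7113 = 0.064376
r = −ln(0.064376)/16 = 2.74301/16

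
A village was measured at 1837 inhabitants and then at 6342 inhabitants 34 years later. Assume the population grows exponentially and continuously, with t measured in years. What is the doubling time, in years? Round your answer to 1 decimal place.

doubling time ≈ 19.0 years

r = ln(6342/1837) / 34 = ln(3.45237) / 34 ≈ 0.036443 per year
doubling time = ln 2 / |r| = 0.69315 / 0.036443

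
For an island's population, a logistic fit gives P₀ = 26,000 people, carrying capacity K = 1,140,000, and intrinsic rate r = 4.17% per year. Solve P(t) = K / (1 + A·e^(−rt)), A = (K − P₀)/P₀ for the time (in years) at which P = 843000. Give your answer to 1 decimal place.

t ≈ 115.1 years

A = (1140000 − 26000)/26000 = 42.84615
843000 = 1140000/(1 + 42.84615·e^(−0.0417t)) → 1 + 42.84615·e^(−0.0417t) = 1.35231
e^(−0.0417t) = 0.008223 → t = ln(121.61383)/0.0417 = 4.80085/0.0417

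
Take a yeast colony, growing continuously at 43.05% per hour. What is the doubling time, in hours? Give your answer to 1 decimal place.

doubling time ≈ 1.6 hours

doubling time = ln(2) / |r| = 0.69315 / 0.4305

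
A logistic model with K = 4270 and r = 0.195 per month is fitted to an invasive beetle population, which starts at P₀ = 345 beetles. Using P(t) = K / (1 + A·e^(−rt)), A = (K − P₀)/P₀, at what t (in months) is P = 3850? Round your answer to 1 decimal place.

A = (4270 − 345)/345 = 11.37681
3850 = 4270/(1 + 11.37681·e^(−0.195t)) → 1 + 11.37681·e^(−0.195t) = 1.10909
e^(−0.195t) = 0.009589 → t = ln(104.28744)/0.195 = 4.64715/0.195

t ≈ 23.8 months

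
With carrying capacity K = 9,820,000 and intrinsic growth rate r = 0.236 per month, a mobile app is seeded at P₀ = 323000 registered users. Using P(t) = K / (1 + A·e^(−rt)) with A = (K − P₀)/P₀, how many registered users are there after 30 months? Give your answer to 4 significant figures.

A = (9820000 − 323000)/323000 = 29.40248
P(30) = 9820000 / (1 + 29.40248·e^(−0.236·30)) = 9820000 / (1 + 29.40248·0.000842)
= 9820000 / 1.02475 ≈ 9582823.06

≈ 9,583,000 registered users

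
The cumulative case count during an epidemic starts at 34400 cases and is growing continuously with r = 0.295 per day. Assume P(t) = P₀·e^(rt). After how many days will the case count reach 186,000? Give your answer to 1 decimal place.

t ≈ 5.7 days

186000 = 34400 · e^(0.295·t)
t = ln(186000/34400) / 0.295 = ln(5.40698) / 0.295 = 1.68769 / 0.295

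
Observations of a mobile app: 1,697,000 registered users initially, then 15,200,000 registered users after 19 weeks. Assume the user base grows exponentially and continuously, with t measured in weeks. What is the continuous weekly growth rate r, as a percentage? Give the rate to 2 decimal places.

15200000 = 1697000 · e^(r·19)
e^(19r) = 15200000/1697000 = 8.95698
r = ln(8.95698) / 19 = 2.19243 / 19

r ≈ 11.54% per week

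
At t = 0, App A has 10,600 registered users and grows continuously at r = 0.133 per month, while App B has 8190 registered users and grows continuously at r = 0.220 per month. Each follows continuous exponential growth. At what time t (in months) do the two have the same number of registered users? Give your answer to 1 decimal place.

10600·e^(0.133t) = 8190·e^(0.22t)
10600/8190 = e^((0.22 − 0.133)t) → ln(1.29426) = 0.087·t
t = 0.25794 / 0.087

t ≈ 3.0 months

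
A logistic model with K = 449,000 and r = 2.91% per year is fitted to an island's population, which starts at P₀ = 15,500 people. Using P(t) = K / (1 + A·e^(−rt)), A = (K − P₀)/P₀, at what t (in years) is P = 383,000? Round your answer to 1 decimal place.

A = (449000 − 15500)/15500 = 27.96774
383000 = 449000/(1 + 27.96774·e^(−0.0291t)) → 1 + 27.96774·e^(−0.0291t) = 1.17232
e^(−0.0291t) = 0.006162 → t = ln(162.29765)/0.0291 = 5.08943/0.0291

t ≈ 174.9 years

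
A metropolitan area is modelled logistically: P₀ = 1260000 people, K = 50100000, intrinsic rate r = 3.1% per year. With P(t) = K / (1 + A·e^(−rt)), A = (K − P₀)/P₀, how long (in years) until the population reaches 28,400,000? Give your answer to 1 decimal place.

t ≈ 126.7 years

A = (50100000 − 1260000)/1260000 = 38.7619
28400000 = 50100000/(1 + 38.7619·e^(−0.031t)) → 1 + 38.7619·e^(−0.031t) = 1.76408
e^(−0.031t) = 0.019712 → t = ln(50.72987)/0.031 = 3.92651/0.031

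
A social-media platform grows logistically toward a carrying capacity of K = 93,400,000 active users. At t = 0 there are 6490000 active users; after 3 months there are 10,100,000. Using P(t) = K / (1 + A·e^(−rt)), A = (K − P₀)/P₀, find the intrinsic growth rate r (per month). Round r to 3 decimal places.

A = (93400000 − 6490000)/6490000 = 13.39137
10100000 = 93400000/(1 + 13.39137·e^(−r·3)) → e^(−3r) = (9.24752 − 1)/13.39137 = 0.615884
r = −ln(0.615884)/3 = 0.4847/3

r ≈ 0.162 per month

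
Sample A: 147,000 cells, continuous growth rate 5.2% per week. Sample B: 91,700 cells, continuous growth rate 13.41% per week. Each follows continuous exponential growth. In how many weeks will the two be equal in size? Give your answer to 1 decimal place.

t ≈ 5.7 weeks

147000·e^(0.052t) = 91700·e^(0.1341t)
147000/91700 = e^((0.1341 − 0.052)t) → ln(1.60305) = 0.0821·t
t = 0.47191 / 0.0821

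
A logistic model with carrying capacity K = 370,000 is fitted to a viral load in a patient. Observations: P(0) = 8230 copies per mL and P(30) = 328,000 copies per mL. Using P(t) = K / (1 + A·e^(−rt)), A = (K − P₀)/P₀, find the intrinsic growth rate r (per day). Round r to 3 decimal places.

r ≈ 0.195 per day

A = (370000 − 8230)/8230 = 43.95747
328000 = 370000/(1 + 43.95747·e^(−r·30)) → e^(−30r) = (1.12805 − 1)/43.95747 = 0.002913
r = −ln(0.002913)/30 = 5.83857/30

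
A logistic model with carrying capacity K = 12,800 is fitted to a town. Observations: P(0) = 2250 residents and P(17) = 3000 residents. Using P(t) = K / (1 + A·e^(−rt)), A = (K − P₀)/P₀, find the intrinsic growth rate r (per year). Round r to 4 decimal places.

A = (12800 − 2250)/2250 = 4.68889
3000 = 12800/(1 + 4.68889·e^(−r·17)) → e^(−17r) = (4.26667 − 1)/4.68889 = 0.696682
r = −ln(0.696682)/17 = 0.36143/17

r ≈ 0.0213 per year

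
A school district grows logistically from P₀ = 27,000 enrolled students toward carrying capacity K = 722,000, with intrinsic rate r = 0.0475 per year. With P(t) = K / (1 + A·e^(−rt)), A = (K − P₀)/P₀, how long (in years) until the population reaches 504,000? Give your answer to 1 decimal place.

t ≈ 86.0 years

A = (722000 − 27000)/27000 = 25.74074
504000 = 722000/(1 + 25.74074·e^(−0.0475t)) → 1 + 25.74074·e^(−0.0475t) = 1.43254
e^(−0.0475t) = 0.016804 → t = ln(59.5107)/0.0475 = 4.08616/0.0475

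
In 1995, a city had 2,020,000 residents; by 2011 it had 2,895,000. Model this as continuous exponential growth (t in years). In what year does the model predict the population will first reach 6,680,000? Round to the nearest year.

r = ln(2895000/2020000) / 16 = 0.35989/16 ≈ 0.022493 per year
t = ln(6680000/2020000) / r = 1.19602/0.022493 ≈ 53.17 years after 1995

year 2048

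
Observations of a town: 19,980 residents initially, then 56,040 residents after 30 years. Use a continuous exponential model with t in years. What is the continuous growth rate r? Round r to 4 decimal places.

r ≈ 0.0344 per year

56040 = 19980 · e^(r·30)
e^(30r) = 56040/19980 = 2.8048
r = ln(2.8048) / 30 = 1.03133 / 30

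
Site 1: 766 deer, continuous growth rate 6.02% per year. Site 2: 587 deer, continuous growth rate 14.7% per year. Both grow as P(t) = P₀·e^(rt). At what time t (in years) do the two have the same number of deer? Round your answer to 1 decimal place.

766·e^(0.0602t) = 587·e^(0.147t)
766/587 = e^((0.147 − 0.0602)t) → ln(1.30494) = 0.0868·t
t = 0.26616 / 0.0868

t ≈ 3.1 years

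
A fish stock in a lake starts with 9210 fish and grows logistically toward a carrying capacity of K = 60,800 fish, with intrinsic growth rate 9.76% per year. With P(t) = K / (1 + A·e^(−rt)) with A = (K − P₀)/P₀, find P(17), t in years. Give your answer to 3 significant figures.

A = (60800 − 9210)/9210 = 5.60152
P(17) = 60800 / (1 + 5.60152·e^(−0.0976·17)) = 60800 / (1 + 5.60152·0.190291)
= 60800 / 2.06592 ≈ 29429.99

≈ 29,400 fish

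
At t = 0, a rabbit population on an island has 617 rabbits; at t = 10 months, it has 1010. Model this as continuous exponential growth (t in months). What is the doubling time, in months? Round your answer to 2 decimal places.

r = ln(1010/617) / 10 = ln(1.63695) / 10 ≈ 0.049284 per month
doubling time = ln 2 / |r| = 0.69315 / 0.049284

doubling time ≈ 14.06 months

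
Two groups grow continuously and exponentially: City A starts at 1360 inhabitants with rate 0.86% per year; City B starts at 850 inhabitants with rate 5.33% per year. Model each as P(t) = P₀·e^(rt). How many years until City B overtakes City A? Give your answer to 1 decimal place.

t ≈ 10.5 years

1360·e^(0.0086t) = 850·e^(0.0533t)
1360/850 = e^((0.0533 − 0.0086)t) → ln(1.6) = 0.0447·t
t = 0.47 / 0.0447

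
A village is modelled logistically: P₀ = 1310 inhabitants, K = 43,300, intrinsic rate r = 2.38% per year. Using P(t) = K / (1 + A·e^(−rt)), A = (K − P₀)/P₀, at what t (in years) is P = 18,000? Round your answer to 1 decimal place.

A = (43300 − 1310)/1310 = 32.05344
18000 = 43300/(1 + 32.05344·e^(−0.0238t)) → 1 + 32.05344·e^(−0.0238t) = 2.40556
e^(−0.0238t) = 0.04385 → t = ln(22.80482)/0.0238 = 3.12697/0.0238

t ≈ 131.4 years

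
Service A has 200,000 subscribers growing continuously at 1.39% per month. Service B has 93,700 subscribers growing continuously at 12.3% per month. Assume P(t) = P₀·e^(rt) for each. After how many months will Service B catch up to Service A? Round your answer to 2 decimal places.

t ≈ 6.95 months

200000·e^(0.0139t) = 93700·e^(0.123t)
200000/93700 = e^((0.123 − 0.0139)t) → ln(2.13447) = 0.1091·t
t = 0.75822 / 0.1091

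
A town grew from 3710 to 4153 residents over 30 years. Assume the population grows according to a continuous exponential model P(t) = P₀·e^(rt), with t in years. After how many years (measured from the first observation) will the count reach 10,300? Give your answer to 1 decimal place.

t ≈ 271.6 years

r = ln(4153/3710) / 30 ≈ 0.00376 per year
t = ln(10300/3710) / r = 1.02111 / 0.00376 ≈ 271.575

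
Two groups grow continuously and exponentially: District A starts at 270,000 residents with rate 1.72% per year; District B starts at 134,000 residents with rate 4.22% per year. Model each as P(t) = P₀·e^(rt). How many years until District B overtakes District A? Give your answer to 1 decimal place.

270000·e^(0.0172t) = 134000·e^(0.0422t)
270000/134000 = e^((0.0422 − 0.0172)t) → ln(2.01493) = 0.025·t
t = 0.70058 / 0.025

t ≈ 28.0 years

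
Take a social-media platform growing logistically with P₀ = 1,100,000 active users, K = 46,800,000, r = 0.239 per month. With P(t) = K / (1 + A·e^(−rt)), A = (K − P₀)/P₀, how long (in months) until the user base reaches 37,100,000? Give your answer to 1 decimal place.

A = (46800000 − 1100000)/1100000 = 41.54545
37100000 = 46800000/(1 + 41.54545·e^(−0.239t)) → 1 + 41.54545·e^(−0.239t) = 1.26146
e^(−0.239t) = 0.006293 → t = ln(158.90066)/0.239 = 5.06828/0.239

t ≈ 21.2 months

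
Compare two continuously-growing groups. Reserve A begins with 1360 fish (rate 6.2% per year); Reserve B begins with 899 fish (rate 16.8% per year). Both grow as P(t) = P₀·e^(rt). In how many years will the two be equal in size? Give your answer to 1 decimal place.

t ≈ 3.9 years

1360·e^(0.062t) = 899·e^(0.168t)
1360/899 = e^((0.168 − 0.062)t) → ln(1.51279) = 0.106·t
t = 0.41396 / 0.106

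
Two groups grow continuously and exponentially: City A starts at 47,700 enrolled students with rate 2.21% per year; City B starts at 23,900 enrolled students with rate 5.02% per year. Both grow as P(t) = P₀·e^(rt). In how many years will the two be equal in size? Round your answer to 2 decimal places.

47700·e^(0.0221t) = 23900·e^(0.0502t)
47700/23900 = e^((0.0502 − 0.0221)t) → ln(1.99582) = 0.0281·t
t = 0.69105 / 0.0281

t ≈ 24.59 years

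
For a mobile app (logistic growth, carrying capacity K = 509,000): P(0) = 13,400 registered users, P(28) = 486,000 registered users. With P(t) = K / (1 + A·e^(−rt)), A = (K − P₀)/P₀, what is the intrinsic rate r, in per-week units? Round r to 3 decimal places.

r ≈ 0.238 per week

A = (509000 − 13400)/13400 = 36.98507
486000 = 509000/(1 + 36.98507·e^(−r·28)) → e^(−28r) = (1.04733 − 1)/36.98507 = 0.00128
r = −ln(0.00128)/28 = 6.66123/28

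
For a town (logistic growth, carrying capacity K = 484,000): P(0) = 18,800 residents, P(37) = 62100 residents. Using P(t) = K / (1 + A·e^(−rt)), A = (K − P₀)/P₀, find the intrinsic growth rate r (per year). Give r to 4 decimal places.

r ≈ 0.0349 per year

A = (484000 − 18800)/18800 = 24.74468
62100 = 484000/(1 + 24.74468·e^(−r·37)) → e^(−37r) = (7.79388 − 1)/24.74468 = 0.274559
r = −ln(0.274559)/37 = 1.29259/37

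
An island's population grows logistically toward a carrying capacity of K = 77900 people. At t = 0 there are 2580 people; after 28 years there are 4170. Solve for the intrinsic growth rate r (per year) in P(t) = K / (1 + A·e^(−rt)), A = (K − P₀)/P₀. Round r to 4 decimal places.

A = (77900 − 2580)/2580 = 29.1938
4170 = 77900/(1 + 29.1938·e^(−r·28)) → e^(−28r) = (18.68106 − 1)/29.1938 = 0.605644
r = −ln(0.605644)/28 = 0.50146/28

r ≈ 0.0179 per year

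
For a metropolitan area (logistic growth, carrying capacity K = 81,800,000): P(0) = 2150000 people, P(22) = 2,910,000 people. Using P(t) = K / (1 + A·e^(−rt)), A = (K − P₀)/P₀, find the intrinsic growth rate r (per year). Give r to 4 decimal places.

r ≈ 0.0142 per year

A = (81800000 − 2150000)/2150000 = 37.04651
2910000 = 81800000/(1 + 37.04651·e^(−r·22)) → e^(−22r) = (28.10997 − 1)/37.04651 = 0.731782
r = −ln(0.731782)/22 = 0.31227/22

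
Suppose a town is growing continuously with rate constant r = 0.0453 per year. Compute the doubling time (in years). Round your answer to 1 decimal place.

doubling time = ln(2) / |r| = 0.69315 / 0.0453

doubling time ≈ 15.3 years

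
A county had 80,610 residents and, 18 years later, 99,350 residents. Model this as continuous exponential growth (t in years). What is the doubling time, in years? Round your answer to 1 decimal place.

r = ln(99350/80610) / 18 = ln(1.23248) / 18 ≈ 0.011613 per year
doubling time = ln 2 / |r| = 0.69315 / 0.011613

doubling time ≈ 59.7 years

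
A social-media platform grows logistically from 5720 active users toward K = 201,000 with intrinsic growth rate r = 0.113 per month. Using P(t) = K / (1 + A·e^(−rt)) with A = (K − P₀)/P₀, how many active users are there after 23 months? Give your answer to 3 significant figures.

≈ 56,800 active users

A = (201000 − 5720)/5720 = 34.13986
P(23) = 201000 / (1 + 34.13986·e^(−0.113·23)) = 201000 / (1 + 34.13986·0.074348)
= 201000 / 3.53823 ≈ 56808.12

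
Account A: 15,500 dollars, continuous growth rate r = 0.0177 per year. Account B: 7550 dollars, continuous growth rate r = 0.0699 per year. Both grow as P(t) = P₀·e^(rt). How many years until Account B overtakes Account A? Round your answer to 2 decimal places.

15500·e^(0.0177t) = 7550·e^(0.0699t)
15500/7550 = e^((0.0699 − 0.0177)t) → ln(2.05298) = 0.0522·t
t = 0.71929 / 0.0522

t ≈ 13.78 years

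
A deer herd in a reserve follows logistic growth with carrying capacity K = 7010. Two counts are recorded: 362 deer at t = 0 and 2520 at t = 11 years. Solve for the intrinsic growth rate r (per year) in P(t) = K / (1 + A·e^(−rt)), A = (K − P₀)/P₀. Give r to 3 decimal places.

A = (7010 − 362)/362 = 18.36464
2520 = 7010/(1 + 18.36464·e^(−r·11)) → e^(−11r) = (2.78175 − 1)/18.36464 = 0.09702
r = −ln(0.09702)/11 = 2.33283/11

r ≈ 0.212 per year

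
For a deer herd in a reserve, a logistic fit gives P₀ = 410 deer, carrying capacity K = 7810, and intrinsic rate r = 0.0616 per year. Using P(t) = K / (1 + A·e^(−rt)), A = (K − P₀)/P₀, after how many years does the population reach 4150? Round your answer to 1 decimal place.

t ≈ 49.0 years

A = (7810 − 410)/410 = 18.04878
4150 = 7810/(1 + 18.04878·e^(−0.0616t)) → 1 + 18.04878·e^(−0.0616t) = 1.88193
e^(−0.0616t) = 0.048864 → t = ln(20.46515)/0.0616 = 3.01872/0.0616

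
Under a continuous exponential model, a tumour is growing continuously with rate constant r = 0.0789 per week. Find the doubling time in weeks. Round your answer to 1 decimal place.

doubling time ≈ 8.8 weeks

doubling time = ln(2) / |r| = 0.69315 / 0.0789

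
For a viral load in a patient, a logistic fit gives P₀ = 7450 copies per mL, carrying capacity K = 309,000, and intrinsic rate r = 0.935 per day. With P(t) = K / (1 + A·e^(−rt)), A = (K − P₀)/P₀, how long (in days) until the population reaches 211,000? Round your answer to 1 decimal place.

A = (309000 − 7450)/7450 = 40.47651
211000 = 309000/(1 + 40.47651·e^(−0.935t)) → 1 + 40.47651·e^(−0.935t) = 1.46445
e^(−0.935t) = 0.011475 → t = ln(87.1484)/0.935 = 4.46761/0.935

t ≈ 4.8 days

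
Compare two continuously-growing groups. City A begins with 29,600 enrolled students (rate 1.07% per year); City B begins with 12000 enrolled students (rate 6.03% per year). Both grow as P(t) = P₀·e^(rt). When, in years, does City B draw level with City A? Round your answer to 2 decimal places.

t ≈ 18.20 years

29600·e^(0.0107t) = 12000·e^(0.0603t)
29600/12000 = e^((0.0603 − 0.0107)t) → ln(2.46667) = 0.0496·t
t = 0.90287 / 0.0496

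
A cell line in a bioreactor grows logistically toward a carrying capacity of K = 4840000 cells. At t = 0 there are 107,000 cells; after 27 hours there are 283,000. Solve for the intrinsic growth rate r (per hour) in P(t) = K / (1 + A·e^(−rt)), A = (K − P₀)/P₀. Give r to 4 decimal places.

A = (4840000 − 107000)/107000 = 44.23364
283000 = 4840000/(1 + 44.23364·e^(−r·27)) → e^(−27r) = (17.10247 − 1)/44.23364 = 0.364032
r = −ln(0.364032)/27 = 1.01051/27

r ≈ 0.0374 per hour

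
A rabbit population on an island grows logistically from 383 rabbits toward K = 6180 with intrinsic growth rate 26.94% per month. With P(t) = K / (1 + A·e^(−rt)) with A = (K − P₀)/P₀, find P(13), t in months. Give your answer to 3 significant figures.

A = (6180 − 383)/383 = 15.13577
P(13) = 6180 / (1 + 15.13577·e^(−0.2694·13)) = 6180 / (1 + 15.13577·0.030131)
= 6180 / 1.45606 ≈ 4244.34

≈ 4,240 rabbits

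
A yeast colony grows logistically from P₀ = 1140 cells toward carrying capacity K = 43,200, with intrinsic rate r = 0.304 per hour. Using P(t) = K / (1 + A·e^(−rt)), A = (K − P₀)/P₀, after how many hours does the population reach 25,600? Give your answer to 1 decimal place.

t ≈ 13.1 hours

A = (43200 − 1140)/1140 = 36.89474
25600 = 43200/(1 + 36.89474·e^(−0.304t)) → 1 + 36.89474·e^(−0.304t) = 1.6875
e^(−0.304t) = 0.018634 → t = ln(53.66507)/0.304 = 3.98276/0.304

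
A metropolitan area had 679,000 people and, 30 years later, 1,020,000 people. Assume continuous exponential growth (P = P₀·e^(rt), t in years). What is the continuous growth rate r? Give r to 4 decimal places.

r ≈ 0.0136 per year

1020000 = 679000 · e^(r·30)
e^(30r) = 1020000/679000 = 1.50221
r = ln(1.50221) / 30 = 0.40694 / 30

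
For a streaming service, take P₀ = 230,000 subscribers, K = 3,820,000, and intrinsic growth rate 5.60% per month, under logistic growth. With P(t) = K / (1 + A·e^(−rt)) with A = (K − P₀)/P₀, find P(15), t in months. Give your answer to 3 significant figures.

A = (3820000 − 230000)/230000 = 15.6087
P(15) = 3820000 / (1 + 15.6087·e^(−0.056·15)) = 3820000 / (1 + 15.6087·0.431711)
= 3820000 / 7.73844 ≈ 493639.66

≈ 494,000 subscribers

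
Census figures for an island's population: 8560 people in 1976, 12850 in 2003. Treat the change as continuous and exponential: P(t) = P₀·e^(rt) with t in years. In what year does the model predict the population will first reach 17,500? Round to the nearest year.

year 2024

r = ln(12850/8560) / 27 = 0.40624/27 ≈ 0.015046 per year
t = ln(17500/8560) / r = 0.7151/0.015046 ≈ 47.53 years after 1976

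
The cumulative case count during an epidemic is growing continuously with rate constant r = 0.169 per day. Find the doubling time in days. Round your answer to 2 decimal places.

doubling time ≈ 4.10 days

doubling time = ln(2) / |r| = 0.69315 / 0.169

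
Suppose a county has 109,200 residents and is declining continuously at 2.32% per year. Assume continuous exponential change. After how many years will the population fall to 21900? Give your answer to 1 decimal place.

t ≈ 69.3 years

21900 = 109200 · e^(-0.0232·t)
t = ln(21900/109200) / -0.0232 = ln(0.20055) / -0.0232 = -1.60669 / -0.0232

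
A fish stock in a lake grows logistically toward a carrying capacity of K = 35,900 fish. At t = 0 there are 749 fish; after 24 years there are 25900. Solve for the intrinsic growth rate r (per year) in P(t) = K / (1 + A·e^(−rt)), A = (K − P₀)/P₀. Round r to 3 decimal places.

r ≈ 0.200 per year

A = (35900 − 749)/749 = 46.93057
25900 = 35900/(1 + 46.93057·e^(−r·24)) → e^(−24r) = (1.3861 − 1)/46.93057 = 0.008227
r = −ln(0.008227)/24 = 4.80033/24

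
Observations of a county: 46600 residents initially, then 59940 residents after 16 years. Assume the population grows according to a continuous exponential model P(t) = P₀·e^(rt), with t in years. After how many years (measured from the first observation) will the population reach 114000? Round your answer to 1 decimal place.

t ≈ 56.9 years

r = ln(59940/46600) / 16 ≈ 0.015734 per year
t = ln(114000/46600) / r = 0.8946 / 0.015734 ≈ 56.858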